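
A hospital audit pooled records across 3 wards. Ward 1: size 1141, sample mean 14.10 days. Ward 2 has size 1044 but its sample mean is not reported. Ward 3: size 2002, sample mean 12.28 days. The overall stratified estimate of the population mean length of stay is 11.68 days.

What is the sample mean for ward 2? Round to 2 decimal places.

7.88

N = 1141 + 1044 + 2002 = 4187.
Overall total = μ·N = 11.68·4187 = 48904.16.
Subtract the known strata: 1141·14.10 + 2002·12.28 = 40672.66.
Remaining total for ward 2: 48904.16 − 40672.66 = 8231.5.
Divide by its size: 8231.5 / 1044 = 7.8846... → 7.88.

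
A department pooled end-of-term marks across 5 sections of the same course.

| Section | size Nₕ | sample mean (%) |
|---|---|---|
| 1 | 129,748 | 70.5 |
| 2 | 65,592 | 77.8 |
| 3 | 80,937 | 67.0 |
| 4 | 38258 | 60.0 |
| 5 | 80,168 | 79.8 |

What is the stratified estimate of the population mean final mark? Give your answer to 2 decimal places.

N = 394703; weights Wₕ = Nₕ/N = (0.3287, 0.1662, 0.2051, 0.0969, 0.2031).
x̄_st = Σ Wₕ·x̄ₕ = 0.3287·70.5 + 0.1662·77.8 + 0.2051·67.0 + 0.0969·60.0 + 0.2031·79.8 ≈ 71.8666...
→ 71.87.

71.87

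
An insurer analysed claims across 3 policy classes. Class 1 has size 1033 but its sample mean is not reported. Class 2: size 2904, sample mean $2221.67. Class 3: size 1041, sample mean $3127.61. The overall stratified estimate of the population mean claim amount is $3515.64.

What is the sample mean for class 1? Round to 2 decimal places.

Σ Nₕx̄ₕ = N·μ, so 1033·x̄_1 = 4978·3515.64 − (2904·2221.67 + 1041·3127.61).
= 17500855.92 − 9707571.69 = 7793284.23.
x̄_1 = 7793284.23 / 1033 = 7544.3216... → 7544.32.

7544.32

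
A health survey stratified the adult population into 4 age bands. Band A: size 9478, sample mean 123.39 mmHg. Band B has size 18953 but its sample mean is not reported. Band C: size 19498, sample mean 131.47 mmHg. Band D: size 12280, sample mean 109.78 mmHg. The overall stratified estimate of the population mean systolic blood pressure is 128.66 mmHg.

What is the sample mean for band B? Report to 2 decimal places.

140.64

N = 9478 + 18953 + 19498 + 12280 = 60209.
Overall total = μ·N = 128.66·60209 = 7746489.94.
Subtract the known strata: 9478·123.39 + 19498·131.47 + 12280·109.78 = 5080990.88.
Remaining total for band B: 7746489.94 − 5080990.88 = 2665499.06.
Divide by its size: 2665499.06 / 18953 = 140.6373... → 140.64.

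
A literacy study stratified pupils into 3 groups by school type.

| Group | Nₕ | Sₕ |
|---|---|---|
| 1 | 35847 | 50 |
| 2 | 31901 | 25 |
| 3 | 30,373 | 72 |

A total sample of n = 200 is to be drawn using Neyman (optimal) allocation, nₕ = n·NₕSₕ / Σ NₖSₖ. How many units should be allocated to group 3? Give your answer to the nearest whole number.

Σ NₕSₕ = 35847·50 + 31901·25 + 30373·72 = 4776731.
Share for 3: 2186856/4776731 = 0.45781.
n_3 = 200 × 0.45781 = 91.563... → 92.

92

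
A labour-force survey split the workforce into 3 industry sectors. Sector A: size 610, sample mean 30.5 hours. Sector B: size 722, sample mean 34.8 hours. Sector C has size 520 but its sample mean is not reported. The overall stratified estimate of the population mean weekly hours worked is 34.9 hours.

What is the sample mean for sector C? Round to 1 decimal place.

N = 610 + 722 + 520 = 1852.
Overall total = μ·N = 34.9·1852 = 64634.8.
Subtract the known strata: 610·30.5 + 722·34.8 = 43730.6.
Remaining total for sector C: 64634.8 − 43730.6 = 20904.2.
Divide by its size: 20904.2 / 520 = 40.200... → 40.2.

40.2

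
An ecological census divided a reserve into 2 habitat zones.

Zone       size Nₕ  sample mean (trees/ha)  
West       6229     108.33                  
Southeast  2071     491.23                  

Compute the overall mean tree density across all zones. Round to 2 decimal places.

203.87

N = 8300; weights Wₕ = Nₕ/N = (0.7505, 0.2495).
x̄_st = Σ Wₕ·x̄ₕ = 0.7505·108.33 + 0.2495·491.23 ≈ 203.8705...
→ 203.87.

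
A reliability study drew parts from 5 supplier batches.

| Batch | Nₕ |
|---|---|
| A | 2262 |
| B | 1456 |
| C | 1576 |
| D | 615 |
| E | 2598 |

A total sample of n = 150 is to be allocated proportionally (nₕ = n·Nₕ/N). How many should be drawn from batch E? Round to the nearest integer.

Share of batch E = 2598/8507 = 0.30540.
Allocate 150 × 0.30540 = 45.809... → 46.

46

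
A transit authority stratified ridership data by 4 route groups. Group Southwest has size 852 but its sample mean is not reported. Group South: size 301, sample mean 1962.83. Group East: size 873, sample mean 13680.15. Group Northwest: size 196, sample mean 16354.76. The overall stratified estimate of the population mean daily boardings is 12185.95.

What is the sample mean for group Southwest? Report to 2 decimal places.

13307.59

N = 852 + 301 + 873 + 196 = 2222.
Overall total = μ·N = 12185.95·2222 = 27077180.9.
Subtract the known strata: 301·1962.83 + 873·13680.15 + 196·16354.76 = 15739115.74.
Remaining total for group Southwest: 27077180.9 − 15739115.74 = 11338065.16.
Divide by its size: 11338065.16 / 852 = 13307.5882... → 13307.59.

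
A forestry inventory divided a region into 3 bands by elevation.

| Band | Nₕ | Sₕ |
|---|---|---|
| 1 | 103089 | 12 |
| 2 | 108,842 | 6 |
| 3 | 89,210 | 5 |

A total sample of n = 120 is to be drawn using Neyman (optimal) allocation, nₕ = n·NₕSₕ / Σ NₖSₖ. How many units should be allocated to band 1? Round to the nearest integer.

64

1: NₕSₕ = 103089·12 = 1237068
2: NₕSₕ = 108842·6 = 653052
3: NₕSₕ = 89210·5 = 446050
Σ NₕSₕ = 2336170.
n_1 = 120·1237068/2336170 = 63.543... → 64.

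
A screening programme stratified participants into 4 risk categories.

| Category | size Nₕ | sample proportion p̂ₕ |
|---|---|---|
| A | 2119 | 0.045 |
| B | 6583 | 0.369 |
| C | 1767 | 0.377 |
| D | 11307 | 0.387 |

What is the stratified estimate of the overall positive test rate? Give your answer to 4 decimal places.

0.3475

Wₕ = Nₕ/N with N = 21776: 0.0973, 0.3023, 0.0811, 0.5192.
p̂_st = 0.0973·0.045 + 0.3023·0.369 + 0.0811·0.377 + 0.5192·0.387 ≈ 0.347467... → 0.3475.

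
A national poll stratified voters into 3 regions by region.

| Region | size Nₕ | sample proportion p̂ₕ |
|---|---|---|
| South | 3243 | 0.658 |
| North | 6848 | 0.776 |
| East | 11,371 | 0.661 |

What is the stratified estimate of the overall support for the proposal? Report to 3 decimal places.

Wₕ = Nₕ/N with N = 21462: 0.1511, 0.3191, 0.5298.
p̂_st = 0.1511·0.658 + 0.3191·0.776 + 0.5298·0.661 ≈ 0.69724... → 0.697.

0.697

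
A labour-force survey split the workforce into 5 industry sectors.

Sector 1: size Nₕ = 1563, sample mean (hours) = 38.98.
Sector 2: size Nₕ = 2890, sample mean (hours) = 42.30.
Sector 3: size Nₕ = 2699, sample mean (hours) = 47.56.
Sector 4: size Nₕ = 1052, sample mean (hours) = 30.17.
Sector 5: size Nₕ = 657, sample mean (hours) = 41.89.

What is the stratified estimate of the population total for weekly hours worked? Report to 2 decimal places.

Estimate total by summing Nₕ·x̄ₕ over strata.
1563·38.98 + 2890·42.30 + 2699·47.56 + 1052·30.17 + 657·41.89 = 60925.74 + 122247 + 128364.44 + 31738.84 + 27521.73 = 370797.75.

370797.75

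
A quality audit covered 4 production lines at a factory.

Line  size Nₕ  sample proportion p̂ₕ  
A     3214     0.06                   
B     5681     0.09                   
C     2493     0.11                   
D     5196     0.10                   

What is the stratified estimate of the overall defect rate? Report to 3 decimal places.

N = 3214 + 5681 + 2493 + 5196 = 16584.
Overall proportion = Σ (Nₕ/N)·p̂ₕ.
Σ Nₕp̂ₕ = 192.84 + 511.29 + 274.23 + 519.6 = 1497.96.
1497.96 / 16584 = 0.09033... → 0.090.

0.090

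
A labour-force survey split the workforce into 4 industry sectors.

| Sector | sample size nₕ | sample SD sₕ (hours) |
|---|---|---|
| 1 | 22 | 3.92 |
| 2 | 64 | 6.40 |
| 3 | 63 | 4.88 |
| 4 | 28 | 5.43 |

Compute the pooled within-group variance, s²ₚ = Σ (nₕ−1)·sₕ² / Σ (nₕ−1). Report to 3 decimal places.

Degrees of freedom: 21 + 63 + 62 + 27 = 173.
Σ(nₕ−1)sₕ² = 21·15.3664 + 63·40.96 + 62·23.8144 + 27·29.4849 = 5175.7595.
s²ₚ = 5175.7595 / 173 = 29.91768... → 29.918.

29.918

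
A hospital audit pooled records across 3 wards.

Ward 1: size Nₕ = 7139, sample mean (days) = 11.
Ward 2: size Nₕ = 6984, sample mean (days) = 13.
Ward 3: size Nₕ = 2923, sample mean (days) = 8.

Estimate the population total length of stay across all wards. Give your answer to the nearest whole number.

1: 7139·11 = 78529
2: 6984·13 = 90792
3: 2923·8 = 23384
τ̂ = Σ Nₕx̄ₕ = 192705.

192705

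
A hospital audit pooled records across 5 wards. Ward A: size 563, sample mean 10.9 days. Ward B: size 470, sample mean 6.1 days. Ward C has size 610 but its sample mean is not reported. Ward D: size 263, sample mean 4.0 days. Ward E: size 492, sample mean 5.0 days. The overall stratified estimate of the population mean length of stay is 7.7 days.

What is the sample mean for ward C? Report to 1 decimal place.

N = 563 + 470 + 610 + 263 + 492 = 2398.
Overall total = μ·N = 7.7·2398 = 18464.6.
Subtract the known strata: 563·10.9 + 470·6.1 + 263·4.0 + 492·5.0 = 12515.7.
Remaining total for ward C: 18464.6 − 12515.7 = 5948.9.
Divide by its size: 5948.9 / 610 = 9.752... → 9.8.

9.8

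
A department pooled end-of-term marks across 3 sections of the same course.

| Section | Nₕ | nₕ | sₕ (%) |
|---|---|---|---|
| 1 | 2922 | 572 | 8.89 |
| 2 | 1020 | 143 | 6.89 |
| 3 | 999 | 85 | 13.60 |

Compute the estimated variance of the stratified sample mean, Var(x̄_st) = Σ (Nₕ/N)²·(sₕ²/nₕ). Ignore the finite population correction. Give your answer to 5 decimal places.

N = 4941; Wₕ = Nₕ/N.
section 1: (2922/4941)²·8.89²/572 = 0.04832126
section 2: (1020/4941)²·6.89²/143 = 0.01414728
section 3: (999/4941)²·13.60²/85 = 0.08895291
Sum = 0.15142145 → 0.15142.

0.15142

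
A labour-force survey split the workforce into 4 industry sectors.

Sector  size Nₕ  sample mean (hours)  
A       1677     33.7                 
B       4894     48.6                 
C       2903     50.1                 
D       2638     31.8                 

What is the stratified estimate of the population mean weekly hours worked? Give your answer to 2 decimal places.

N = 1677 + 4894 + 2903 + 2638 = 12112.
The stratified mean weights each stratum mean by its population share Nₕ/N.
Σ Nₕx̄ₕ = 1677·33.7 + 4894·48.6 + 2903·50.1 + 2638·31.8 = 56514.9 + 237848.4 + 145440.3 + 83888.4 = 523692.
Divide by N: 523692 / 12112 = 43.2375... → 43.24.

43.24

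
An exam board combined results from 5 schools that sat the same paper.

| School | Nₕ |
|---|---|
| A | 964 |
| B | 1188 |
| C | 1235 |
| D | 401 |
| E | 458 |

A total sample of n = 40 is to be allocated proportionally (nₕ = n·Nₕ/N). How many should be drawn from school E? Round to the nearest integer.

4

N = 964 + 1188 + 1235 + 401 + 458 = 4246.
n_E = 40·458/4246 = 4.315... → 4.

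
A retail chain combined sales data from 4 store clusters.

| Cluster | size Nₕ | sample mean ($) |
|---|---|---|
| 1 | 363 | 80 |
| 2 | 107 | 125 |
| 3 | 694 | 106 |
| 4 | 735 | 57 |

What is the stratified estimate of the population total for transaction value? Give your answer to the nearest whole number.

157874

Estimate total by summing Nₕ·x̄ₕ over strata.
363·80 + 107·125 + 694·106 + 735·57 = 29040 + 13375 + 73564 + 41895 = 157874.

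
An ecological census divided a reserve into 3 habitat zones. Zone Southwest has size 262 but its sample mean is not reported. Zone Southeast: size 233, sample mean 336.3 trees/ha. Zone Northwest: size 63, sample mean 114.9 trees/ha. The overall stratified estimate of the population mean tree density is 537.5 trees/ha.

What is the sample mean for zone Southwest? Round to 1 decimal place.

N = 262 + 233 + 63 = 558.
Overall total = μ·N = 537.5·558 = 299925.
Subtract the known strata: 233·336.3 + 63·114.9 = 85596.6.
Remaining total for zone Southwest: 299925 − 85596.6 = 214328.4.
Divide by its size: 214328.4 / 262 = 818.047... → 818.0.

818.0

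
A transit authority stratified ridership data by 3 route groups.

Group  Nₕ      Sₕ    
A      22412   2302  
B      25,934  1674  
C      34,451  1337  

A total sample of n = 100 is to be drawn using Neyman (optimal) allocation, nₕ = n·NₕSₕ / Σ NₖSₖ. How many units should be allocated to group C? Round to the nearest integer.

33

Σ NₕSₕ = 22412·2302 + 25934·1674 + 34451·1337 = 141066927.
Share for C: 46060987/141066927 = 0.32652.
n_C = 100 × 0.32652 = 32.652... → 33.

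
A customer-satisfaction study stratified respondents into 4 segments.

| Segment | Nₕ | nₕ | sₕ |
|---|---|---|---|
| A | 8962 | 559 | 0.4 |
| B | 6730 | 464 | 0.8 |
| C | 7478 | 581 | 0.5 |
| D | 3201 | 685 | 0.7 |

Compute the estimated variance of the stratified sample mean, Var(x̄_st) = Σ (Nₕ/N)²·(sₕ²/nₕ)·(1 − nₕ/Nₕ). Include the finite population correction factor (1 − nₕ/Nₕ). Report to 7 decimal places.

0.0001548

N = 26371; Wₕ = Nₕ/N.
segment A: (8962/26371)²·0.4²/559·(1 − 559/8962) = 0.0000309952
segment B: (6730/26371)²·0.8²/464·(1 − 464/6730) = 0.0000836400
segment C: (7478/26371)²·0.5²/581·(1 − 581/7478) = 0.0000319122
segment D: (3201/26371)²·0.7²/685·(1 − 685/3201) = 0.0000082842
Sum = 0.0001548316 → 0.0001548.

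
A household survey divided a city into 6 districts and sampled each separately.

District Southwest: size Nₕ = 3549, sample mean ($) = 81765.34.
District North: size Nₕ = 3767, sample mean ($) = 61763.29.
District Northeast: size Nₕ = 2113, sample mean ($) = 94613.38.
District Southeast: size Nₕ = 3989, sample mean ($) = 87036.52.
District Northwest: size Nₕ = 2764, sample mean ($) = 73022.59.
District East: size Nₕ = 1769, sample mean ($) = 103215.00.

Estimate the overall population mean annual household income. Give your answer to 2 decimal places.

x̄_st = (Σ Nₕx̄ₕ) / (Σ Nₕ) = (3549·81765.34 + 3767·61763.29 + 2113·94613.38 + 3989·87036.52 + 2764·73022.59 + 1769·103215.00) / 17951
= 1454376029.07 / 17951 = 81019.2206... → 81019.22.

81019.22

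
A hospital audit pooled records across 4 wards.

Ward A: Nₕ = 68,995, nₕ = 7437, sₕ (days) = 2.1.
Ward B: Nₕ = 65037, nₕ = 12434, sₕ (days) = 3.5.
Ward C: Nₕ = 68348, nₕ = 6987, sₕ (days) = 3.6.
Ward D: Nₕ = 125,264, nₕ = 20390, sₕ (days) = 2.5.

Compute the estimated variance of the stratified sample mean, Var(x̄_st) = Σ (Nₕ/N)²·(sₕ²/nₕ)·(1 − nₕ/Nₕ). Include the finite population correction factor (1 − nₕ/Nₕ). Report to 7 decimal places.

N = 327644. Term for each stratum: Wₕ²sₕ²/nₕ·(1−nₕ/Nₕ).
Var(x̄_st) = 0.0000234606 + 0.0000313973 + 0.0000724650 + 0.0000375105 = 0.0001648333 → 0.0001648.

0.0001648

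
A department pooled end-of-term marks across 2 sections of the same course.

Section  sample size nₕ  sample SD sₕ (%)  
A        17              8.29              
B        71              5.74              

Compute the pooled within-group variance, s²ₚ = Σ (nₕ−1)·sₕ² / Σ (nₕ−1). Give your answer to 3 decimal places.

39.604

Degrees of freedom: 16 + 70 = 86.
Σ(nₕ−1)sₕ² = 16·68.7241 + 70·32.9476 = 3405.9176.
s²ₚ = 3405.9176 / 86 = 39.60369... → 39.604.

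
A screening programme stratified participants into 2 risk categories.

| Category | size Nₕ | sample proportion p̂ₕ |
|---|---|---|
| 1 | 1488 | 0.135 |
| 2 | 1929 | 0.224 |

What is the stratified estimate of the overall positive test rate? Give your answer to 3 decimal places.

0.185

N = 1488 + 1929 = 3417.
Overall proportion = Σ (Nₕ/N)·p̂ₕ.
Σ Nₕp̂ₕ = 200.88 + 432.096 = 632.976.
632.976 / 3417 = 0.18524... → 0.185.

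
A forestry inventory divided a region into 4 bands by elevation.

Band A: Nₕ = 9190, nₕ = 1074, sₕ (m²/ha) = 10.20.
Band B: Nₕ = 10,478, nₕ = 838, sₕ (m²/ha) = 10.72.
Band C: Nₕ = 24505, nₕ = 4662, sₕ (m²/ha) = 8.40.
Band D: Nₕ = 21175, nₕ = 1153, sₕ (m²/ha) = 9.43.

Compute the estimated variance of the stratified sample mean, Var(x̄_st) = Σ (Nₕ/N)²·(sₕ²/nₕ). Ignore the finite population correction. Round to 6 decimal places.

N = 65348. Term for each stratum: Wₕ²sₕ²/nₕ.
Var(x̄_st) = 0.001915854 + 0.003525638 + 0.002128292 + 0.008097973 = 0.015667757 → 0.015668.

0.015668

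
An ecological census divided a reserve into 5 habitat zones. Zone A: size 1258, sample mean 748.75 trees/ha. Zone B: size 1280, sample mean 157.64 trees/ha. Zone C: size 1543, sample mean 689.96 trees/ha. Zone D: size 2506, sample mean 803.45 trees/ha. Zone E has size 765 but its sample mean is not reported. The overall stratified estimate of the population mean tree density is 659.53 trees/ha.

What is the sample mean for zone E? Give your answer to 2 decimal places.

819.74

Σ Nₕx̄ₕ = N·μ, so 765·x̄_E = 7352·659.53 − (1258·748.75 + 1280·157.64 + 1543·689.96 + 2506·803.45).
= 4848864.56 − 4221760.68 = 627103.88.
x̄_E = 627103.88 / 765 = 819.7436... → 819.74.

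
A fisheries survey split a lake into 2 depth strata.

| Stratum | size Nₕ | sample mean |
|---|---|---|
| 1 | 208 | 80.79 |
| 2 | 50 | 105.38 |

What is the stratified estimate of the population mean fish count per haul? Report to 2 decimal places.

85.56

N = 258; weights Wₕ = Nₕ/N = (0.8062, 0.1938).
x̄_st = Σ Wₕ·x̄ₕ = 0.8062·80.79 + 0.1938·105.38 ≈ 85.5555...
→ 85.56.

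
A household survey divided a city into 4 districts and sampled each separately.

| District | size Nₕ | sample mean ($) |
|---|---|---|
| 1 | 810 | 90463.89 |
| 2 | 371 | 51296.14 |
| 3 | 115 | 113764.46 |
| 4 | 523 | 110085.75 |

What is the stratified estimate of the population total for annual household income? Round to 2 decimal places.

Estimate total by summing Nₕ·x̄ₕ over strata.
810·90463.89 + 371·51296.14 + 115·113764.46 + 523·110085.75 = 73275750.9 + 19030867.94 + 13082912.9 + 57574847.25 = 162964378.99.

162964378.99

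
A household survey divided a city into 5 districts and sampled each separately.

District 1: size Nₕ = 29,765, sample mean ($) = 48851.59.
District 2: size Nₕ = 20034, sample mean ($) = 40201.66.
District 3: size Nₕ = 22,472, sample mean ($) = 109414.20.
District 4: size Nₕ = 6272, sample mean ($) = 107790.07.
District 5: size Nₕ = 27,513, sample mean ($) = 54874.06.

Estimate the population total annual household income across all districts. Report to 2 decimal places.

Population total = Σ Nₕ·x̄ₕ (each stratum's size times its mean).
29765·48851.59 + 20034·40201.66 + 22472·109414.20 + 6272·107790.07 + 27513·54874.06 = 1454067576.35 + 805400056.44 + 2458755902.4 + 676059319.04 + 1509750012.78 = 6904032867.01.

6904032867.01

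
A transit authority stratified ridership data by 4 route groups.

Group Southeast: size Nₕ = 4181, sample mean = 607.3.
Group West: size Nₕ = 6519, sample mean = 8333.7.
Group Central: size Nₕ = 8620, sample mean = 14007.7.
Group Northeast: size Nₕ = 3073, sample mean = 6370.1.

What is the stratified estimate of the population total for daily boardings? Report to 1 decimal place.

197188202.9

Population total = Σ Nₕ·x̄ₕ (each stratum's size times its mean).
4181·607.3 + 6519·8333.7 + 8620·14007.7 + 3073·6370.1 = 2539121.3 + 54327390.3 + 120746374 + 19575317.3 = 197188202.9.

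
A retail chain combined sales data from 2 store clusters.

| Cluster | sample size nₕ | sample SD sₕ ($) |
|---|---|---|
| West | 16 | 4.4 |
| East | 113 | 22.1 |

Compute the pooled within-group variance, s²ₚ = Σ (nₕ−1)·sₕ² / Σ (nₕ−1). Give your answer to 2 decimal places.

West: (16−1)·4.4² = 15·19.36 = 290.4
East: (113−1)·22.1² = 112·488.41 = 54701.92
Numerator = 54992.32; denominator = Σ(nₕ−1) = 127.
s²ₚ = 54992.32/127 = 433.0104... → 433.01.

433.01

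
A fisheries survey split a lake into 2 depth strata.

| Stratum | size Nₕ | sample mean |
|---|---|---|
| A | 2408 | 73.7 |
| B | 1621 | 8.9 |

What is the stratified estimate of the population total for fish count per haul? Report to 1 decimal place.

191896.5

Estimate total by summing Nₕ·x̄ₕ over strata.
2408·73.7 + 1621·8.9 = 177469.6 + 14426.9 = 191896.5.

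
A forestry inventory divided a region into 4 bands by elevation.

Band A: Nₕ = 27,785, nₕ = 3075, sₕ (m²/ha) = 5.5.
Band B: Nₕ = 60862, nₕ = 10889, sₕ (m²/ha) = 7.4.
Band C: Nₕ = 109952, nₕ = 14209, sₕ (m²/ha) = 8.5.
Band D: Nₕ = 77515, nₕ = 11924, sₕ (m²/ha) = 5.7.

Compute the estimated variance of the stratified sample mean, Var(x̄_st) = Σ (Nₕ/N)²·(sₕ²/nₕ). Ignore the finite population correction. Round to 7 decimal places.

0.0013650

N = 276114; Wₕ = Nₕ/N.
band A: (27785/276114)²·5.5²/3075 = 0.0000996149
band B: (60862/276114)²·7.4²/10889 = 0.0002443380
band C: (109952/276114)²·8.5²/14209 = 0.0008063132
band D: (77515/276114)²·5.7²/11924 = 0.0002147447
Sum = 0.0013650107 → 0.0013650.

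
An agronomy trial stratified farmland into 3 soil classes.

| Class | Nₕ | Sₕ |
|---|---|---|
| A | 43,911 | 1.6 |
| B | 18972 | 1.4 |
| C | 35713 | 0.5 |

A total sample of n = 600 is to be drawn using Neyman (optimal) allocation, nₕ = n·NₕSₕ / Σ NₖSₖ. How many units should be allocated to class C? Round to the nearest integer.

Σ NₕSₕ = 43911·1.6 + 18972·1.4 + 35713·0.5 = 114674.9.
Share for C: 17856.5/114674.9 = 0.15571.
n_C = 600 × 0.15571 = 93.428... → 93.

93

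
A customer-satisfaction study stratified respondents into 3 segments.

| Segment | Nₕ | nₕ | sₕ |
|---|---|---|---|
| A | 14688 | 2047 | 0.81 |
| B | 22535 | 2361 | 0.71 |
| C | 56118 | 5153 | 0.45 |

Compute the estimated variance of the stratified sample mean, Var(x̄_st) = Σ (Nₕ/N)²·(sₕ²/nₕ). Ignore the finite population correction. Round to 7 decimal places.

N = 93341; Wₕ = Nₕ/N.
segment A: (14688/93341)²·0.81²/2047 = 0.0000079366
segment B: (22535/93341)²·0.71²/2361 = 0.0000124449
segment C: (56118/93341)²·0.45²/5153 = 0.0000142044
Sum = 0.0000345859 → 0.0000346.

0.0000346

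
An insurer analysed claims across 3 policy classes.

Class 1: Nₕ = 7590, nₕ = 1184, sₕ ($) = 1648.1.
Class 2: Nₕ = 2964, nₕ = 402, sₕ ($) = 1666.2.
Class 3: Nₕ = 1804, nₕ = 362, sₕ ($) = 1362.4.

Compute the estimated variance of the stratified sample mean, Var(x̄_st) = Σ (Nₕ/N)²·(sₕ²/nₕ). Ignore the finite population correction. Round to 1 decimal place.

N = 12358; Wₕ = Nₕ/N.
class 1: (7590/12358)²·1648.1²/1184 = 865.3715
class 2: (2964/12358)²·1666.2²/402 = 397.2722
class 3: (1804/12358)²·1362.4²/362 = 109.2641
Sum = 1371.9078 → 1371.9.

1371.9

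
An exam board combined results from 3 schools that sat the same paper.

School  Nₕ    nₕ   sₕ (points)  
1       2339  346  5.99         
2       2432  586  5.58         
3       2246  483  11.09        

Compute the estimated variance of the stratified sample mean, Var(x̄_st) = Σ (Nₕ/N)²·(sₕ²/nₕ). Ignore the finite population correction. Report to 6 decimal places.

N = 7017; Wₕ = Nₕ/N.
school 1: (2339/7017)²·5.99²/346 = 0.011522190
school 2: (2432/7017)²·5.58²/586 = 0.006382561
school 3: (2246/7017)²·11.09²/483 = 0.026087503
Sum = 0.043992254 → 0.043992.

0.043992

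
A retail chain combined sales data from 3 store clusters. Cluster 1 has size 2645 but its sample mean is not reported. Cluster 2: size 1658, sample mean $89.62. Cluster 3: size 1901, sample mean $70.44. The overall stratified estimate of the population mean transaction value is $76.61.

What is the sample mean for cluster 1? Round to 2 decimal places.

72.89

N = 2645 + 1658 + 1901 = 6204.
Overall total = μ·N = 76.61·6204 = 475288.44.
Subtract the known strata: 1658·89.62 + 1901·70.44 = 282496.4.
Remaining total for cluster 1: 475288.44 − 282496.4 = 192792.04.
Divide by its size: 192792.04 / 2645 = 72.8892... → 72.89.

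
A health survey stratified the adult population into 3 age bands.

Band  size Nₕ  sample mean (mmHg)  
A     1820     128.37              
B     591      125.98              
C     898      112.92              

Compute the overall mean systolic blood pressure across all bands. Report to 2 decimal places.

123.75

x̄_st = (Σ Nₕx̄ₕ) / (Σ Nₕ) = (1820·128.37 + 591·125.98 + 898·112.92) / 3309
= 409489.74 / 3309 = 123.7503... → 123.75.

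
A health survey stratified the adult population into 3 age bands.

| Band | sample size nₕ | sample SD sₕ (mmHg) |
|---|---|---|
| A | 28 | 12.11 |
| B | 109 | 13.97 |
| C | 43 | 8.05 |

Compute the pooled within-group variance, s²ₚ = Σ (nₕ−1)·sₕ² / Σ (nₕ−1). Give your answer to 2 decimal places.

A: (28−1)·12.11² = 27·146.6521 = 3959.6067
B: (109−1)·13.97² = 108·195.1609 = 21077.3772
C: (43−1)·8.05² = 42·64.8025 = 2721.705
Numerator = 27758.6889; denominator = Σ(nₕ−1) = 177.
s²ₚ = 27758.6889/177 = 156.8288... → 156.83.

156.83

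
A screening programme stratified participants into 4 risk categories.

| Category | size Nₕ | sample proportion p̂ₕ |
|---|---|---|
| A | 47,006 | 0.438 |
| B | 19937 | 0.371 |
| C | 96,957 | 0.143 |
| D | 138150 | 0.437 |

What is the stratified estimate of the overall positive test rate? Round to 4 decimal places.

Wₕ = Nₕ/N with N = 302050: 0.1556, 0.0660, 0.3210, 0.4574.
p̂_st = 0.1556·0.438 + 0.0660·0.371 + 0.3210·0.143 + 0.4574·0.437 ≈ 0.338426... → 0.3384.

0.3384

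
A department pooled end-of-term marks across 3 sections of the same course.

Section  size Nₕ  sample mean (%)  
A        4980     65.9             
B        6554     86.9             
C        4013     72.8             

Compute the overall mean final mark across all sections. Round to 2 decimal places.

76.53

x̄_st = (Σ Nₕx̄ₕ) / (Σ Nₕ) = (4980·65.9 + 6554·86.9 + 4013·72.8) / 15547
= 1189871 / 15547 = 76.5338... → 76.53.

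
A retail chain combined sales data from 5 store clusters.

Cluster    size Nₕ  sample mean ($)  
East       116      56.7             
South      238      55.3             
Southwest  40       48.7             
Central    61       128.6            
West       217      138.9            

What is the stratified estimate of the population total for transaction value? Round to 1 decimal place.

59672.5

Population total = Σ Nₕ·x̄ₕ (each stratum's size times its mean).
116·56.7 + 238·55.3 + 40·48.7 + 61·128.6 + 217·138.9 = 6577.2 + 13161.4 + 1948 + 7844.6 + 30141.3 = 59672.5.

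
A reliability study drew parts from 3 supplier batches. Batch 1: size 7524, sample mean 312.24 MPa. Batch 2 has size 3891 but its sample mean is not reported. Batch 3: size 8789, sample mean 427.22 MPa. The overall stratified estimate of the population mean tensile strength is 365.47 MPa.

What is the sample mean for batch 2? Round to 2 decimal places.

328.92

Σ Nₕx̄ₕ = N·μ, so 3891·x̄_2 = 20204·365.47 − (7524·312.24 + 8789·427.22).
= 7383955.88 − 6104130.34 = 1279825.54.
x̄_2 = 1279825.54 / 3891 = 328.9194... → 328.92.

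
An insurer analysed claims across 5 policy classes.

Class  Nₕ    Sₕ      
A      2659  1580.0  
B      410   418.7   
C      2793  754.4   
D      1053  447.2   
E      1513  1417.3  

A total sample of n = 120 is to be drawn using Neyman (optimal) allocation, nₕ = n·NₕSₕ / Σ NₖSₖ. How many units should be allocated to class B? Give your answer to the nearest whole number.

2

Σ NₕSₕ = 2659·1580.0 + 410·418.7 + 2793·754.4 + 1053·447.2 + 1513·1417.3 = 9095202.7.
Share for B: 171667/9095202.7 = 0.01887.
n_B = 120 × 0.01887 = 2.265... → 2.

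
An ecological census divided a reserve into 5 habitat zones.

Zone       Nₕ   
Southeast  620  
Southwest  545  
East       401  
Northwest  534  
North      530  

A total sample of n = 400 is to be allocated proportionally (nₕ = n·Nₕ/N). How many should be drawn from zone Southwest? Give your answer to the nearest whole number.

Share of zone Southwest = 545/2630 = 0.20722.
Allocate 400 × 0.20722 = 82.890... → 83.

83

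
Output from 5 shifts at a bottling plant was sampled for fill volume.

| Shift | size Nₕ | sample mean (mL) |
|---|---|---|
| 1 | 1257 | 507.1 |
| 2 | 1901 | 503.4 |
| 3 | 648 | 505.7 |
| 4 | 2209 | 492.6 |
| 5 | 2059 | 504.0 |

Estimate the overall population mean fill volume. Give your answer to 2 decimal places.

N = 1257 + 1901 + 648 + 2209 + 2059 = 8074.
Weight each subgroup mean by Nₕ/N and sum.
Σ Nₕx̄ₕ = 1257·507.1 + 1901·503.4 + 648·505.7 + 2209·492.6 + 2059·504.0 = 637424.7 + 956963.4 + 327693.6 + 1088153.4 + 1037736 = 4047971.1.
Divide by N: 4047971.1 / 8074 = 501.3588... → 501.36.

501.36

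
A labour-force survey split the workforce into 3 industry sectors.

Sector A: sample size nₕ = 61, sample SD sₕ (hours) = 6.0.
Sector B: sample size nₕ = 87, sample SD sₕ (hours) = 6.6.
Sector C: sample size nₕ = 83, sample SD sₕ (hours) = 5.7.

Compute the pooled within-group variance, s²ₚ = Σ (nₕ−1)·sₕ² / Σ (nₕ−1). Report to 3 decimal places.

Degrees of freedom: 60 + 86 + 82 = 228.
Σ(nₕ−1)sₕ² = 60·36 + 86·43.56 + 82·32.49 = 8570.34.
s²ₚ = 8570.34 / 228 = 37.58921... → 37.589.

37.589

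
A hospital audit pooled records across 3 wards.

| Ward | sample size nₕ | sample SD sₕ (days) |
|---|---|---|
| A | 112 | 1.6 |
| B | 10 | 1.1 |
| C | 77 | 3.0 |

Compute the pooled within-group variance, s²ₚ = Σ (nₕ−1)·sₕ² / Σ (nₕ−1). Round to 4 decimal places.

4.9952

Degrees of freedom: 111 + 9 + 76 = 196.
Σ(nₕ−1)sₕ² = 111·2.56 + 9·1.21 + 76·9 = 979.05.
s²ₚ = 979.05 / 196 = 4.995153... → 4.9952.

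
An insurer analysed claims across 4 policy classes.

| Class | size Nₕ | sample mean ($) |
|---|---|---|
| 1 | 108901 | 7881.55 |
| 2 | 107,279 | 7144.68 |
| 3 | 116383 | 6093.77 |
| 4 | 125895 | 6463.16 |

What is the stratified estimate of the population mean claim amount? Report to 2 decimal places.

N = 458458; weights Wₕ = Nₕ/N = (0.2375, 0.2340, 0.2539, 0.2746).
x̄_st = Σ Wₕ·x̄ₕ = 0.2375·7881.55 + 0.2340·7144.68 + 0.2539·6093.77 + 0.2746·6463.16 ≈ 6865.7839...
→ 6865.78.

6865.78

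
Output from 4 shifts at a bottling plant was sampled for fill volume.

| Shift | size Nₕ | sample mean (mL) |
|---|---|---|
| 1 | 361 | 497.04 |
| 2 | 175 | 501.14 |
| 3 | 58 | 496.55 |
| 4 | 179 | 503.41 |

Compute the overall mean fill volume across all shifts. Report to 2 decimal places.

x̄_st = (Σ Nₕx̄ₕ) / (Σ Nₕ) = (361·497.04 + 175·501.14 + 58·496.55 + 179·503.41) / 773
= 386041.23 / 773 = 499.4065... → 499.41.

499.41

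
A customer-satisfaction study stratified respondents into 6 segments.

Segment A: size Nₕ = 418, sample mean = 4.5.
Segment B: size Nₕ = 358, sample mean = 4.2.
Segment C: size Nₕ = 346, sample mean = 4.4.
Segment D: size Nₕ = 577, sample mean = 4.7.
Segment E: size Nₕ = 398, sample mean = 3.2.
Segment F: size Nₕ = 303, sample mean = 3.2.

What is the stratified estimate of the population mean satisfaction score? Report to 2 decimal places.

N = 2400; weights Wₕ = Nₕ/N = (0.1742, 0.1492, 0.1442, 0.2404, 0.1658, 0.1263).
x̄_st = Σ Wₕ·x̄ₕ = 0.1742·4.5 + 0.1492·4.2 + 0.1442·4.4 + 0.2404·4.7 + 0.1658·3.2 + 0.1263·3.2 ≈ 4.1092...
→ 4.11.

4.11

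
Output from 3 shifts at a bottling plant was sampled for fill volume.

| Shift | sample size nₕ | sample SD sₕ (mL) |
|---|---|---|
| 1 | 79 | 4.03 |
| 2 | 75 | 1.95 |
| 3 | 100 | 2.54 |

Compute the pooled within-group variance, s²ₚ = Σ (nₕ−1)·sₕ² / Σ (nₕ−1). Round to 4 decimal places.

Degrees of freedom: 78 + 74 + 99 = 251.
Σ(nₕ−1)sₕ² = 78·16.2409 + 74·3.8025 + 99·6.4516 = 2186.8836.
s²ₚ = 2186.8836 / 251 = 8.712684... → 8.7127.

8.7127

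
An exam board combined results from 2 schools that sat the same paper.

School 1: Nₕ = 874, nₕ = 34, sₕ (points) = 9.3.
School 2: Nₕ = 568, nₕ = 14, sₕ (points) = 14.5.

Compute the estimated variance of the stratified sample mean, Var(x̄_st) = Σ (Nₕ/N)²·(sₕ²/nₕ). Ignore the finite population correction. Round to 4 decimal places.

3.2646

N = 1442; Wₕ = Nₕ/N.
school 1: (874/1442)²·9.3²/34 = 0.9345000
school 2: (568/1442)²·14.5²/14 = 2.3300976
Sum = 3.2645977 → 3.2646.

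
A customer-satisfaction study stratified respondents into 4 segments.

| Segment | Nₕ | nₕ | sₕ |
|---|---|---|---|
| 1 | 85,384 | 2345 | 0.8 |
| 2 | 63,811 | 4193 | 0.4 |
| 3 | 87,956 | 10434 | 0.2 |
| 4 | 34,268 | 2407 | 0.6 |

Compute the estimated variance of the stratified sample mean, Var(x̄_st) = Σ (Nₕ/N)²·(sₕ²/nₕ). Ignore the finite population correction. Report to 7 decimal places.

0.0000319

N = 271419. Term for each stratum: Wₕ²sₕ²/nₕ.
Var(x̄_st) = 0.0000270091 + 0.0000021091 + 0.0000004026 + 0.0000023841 = 0.0000319049 → 0.0000319.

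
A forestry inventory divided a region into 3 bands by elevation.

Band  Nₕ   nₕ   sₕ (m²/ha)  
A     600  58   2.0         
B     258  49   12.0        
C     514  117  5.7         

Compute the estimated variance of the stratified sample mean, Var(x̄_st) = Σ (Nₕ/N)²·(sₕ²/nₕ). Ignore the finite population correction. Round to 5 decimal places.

0.15608

N = 1372; Wₕ = Nₕ/N.
band A: (600/1372)²·2.0²/58 = 0.01318944
band B: (258/1372)²·12.0²/49 = 0.10391963
band C: (514/1372)²·5.7²/117 = 0.03897462
Sum = 0.15608369 → 0.15608.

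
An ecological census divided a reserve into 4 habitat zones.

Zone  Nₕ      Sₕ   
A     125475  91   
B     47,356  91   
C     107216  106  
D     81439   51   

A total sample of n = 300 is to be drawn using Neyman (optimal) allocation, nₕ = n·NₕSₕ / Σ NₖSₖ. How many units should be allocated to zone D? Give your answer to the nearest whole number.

40

A: NₕSₕ = 125475·91 = 11418225
B: NₕSₕ = 47356·91 = 4309396
C: NₕSₕ = 107216·106 = 11364896
D: NₕSₕ = 81439·51 = 4153389
Σ NₕSₕ = 31245906.
n_D = 300·4153389/31245906 = 39.878... → 40.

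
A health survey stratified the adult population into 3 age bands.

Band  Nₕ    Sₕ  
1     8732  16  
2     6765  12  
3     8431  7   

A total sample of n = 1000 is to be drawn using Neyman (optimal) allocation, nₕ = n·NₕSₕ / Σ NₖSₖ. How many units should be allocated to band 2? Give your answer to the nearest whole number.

1: NₕSₕ = 8732·16 = 139712
2: NₕSₕ = 6765·12 = 81180
3: NₕSₕ = 8431·7 = 59017
Σ NₕSₕ = 279909.
n_2 = 1000·81180/279909 = 290.023... → 290.

290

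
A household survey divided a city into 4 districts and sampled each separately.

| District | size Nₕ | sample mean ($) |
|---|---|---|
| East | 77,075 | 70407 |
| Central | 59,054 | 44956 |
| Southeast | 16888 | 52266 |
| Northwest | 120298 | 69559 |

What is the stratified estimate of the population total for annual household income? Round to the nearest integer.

Population total = Σ Nₕ·x̄ₕ (each stratum's size times its mean).
77075·70407 + 59054·44956 + 16888·52266 + 120298·69559 = 5426619525 + 2654831624 + 882668208 + 8367808582 = 17331927939.

17331927939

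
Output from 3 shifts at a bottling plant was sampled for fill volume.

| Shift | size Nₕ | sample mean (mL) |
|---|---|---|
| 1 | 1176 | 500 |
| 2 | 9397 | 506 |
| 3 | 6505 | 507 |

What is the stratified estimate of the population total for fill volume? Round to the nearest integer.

1: 1176·500 = 588000
2: 9397·506 = 4754882
3: 6505·507 = 3298035
τ̂ = Σ Nₕx̄ₕ = 8640917.

8640917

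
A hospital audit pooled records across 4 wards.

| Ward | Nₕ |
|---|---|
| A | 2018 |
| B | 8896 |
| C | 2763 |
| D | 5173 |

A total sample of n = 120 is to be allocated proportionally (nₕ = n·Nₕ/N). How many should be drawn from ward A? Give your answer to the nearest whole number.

N = 2018 + 8896 + 2763 + 5173 = 18850.
n_A = 120·2018/18850 = 12.847... → 13.

13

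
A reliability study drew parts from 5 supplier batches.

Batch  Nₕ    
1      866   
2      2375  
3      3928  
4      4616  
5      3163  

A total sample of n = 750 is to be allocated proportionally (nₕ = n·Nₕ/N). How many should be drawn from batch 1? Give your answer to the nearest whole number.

N = 866 + 2375 + 3928 + 4616 + 3163 = 14948.
n_1 = 750·866/14948 = 43.451... → 43.

43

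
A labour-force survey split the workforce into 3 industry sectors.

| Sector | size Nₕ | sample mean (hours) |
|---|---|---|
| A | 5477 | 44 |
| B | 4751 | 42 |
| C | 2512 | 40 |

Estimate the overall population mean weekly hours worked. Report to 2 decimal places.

42.47

N = 12740; weights Wₕ = Nₕ/N = (0.4299, 0.3729, 0.1972).
x̄_st = Σ Wₕ·x̄ₕ = 0.4299·44 + 0.3729·42 + 0.1972·40 ≈ 42.4655...
→ 42.47.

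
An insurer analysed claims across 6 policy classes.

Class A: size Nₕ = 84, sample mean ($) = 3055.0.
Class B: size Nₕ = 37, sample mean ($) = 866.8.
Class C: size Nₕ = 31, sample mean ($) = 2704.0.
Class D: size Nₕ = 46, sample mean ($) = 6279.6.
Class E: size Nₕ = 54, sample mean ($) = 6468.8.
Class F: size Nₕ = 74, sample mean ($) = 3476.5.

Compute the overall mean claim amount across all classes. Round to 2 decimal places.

3889.43

N = 326; weights Wₕ = Nₕ/N = (0.2577, 0.1135, 0.0951, 0.1411, 0.1656, 0.2270).
x̄_st = Σ Wₕ·x̄ₕ = 0.2577·3055.0 + 0.1135·866.8 + 0.0951·2704.0 + 0.1411·6279.6 + 0.1656·6468.8 + 0.2270·3476.5 ≈ 3889.4276...
→ 3889.43.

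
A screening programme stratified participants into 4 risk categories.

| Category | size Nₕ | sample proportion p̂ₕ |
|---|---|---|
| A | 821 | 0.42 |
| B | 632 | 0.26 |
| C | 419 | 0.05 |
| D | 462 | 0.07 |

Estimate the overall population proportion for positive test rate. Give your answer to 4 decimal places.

0.2410

Wₕ = Nₕ/N with N = 2334: 0.3518, 0.2708, 0.1795, 0.1979.
p̂_st = 0.3518·0.42 + 0.2708·0.26 + 0.1795·0.05 + 0.1979·0.07 ≈ 0.240973... → 0.2410.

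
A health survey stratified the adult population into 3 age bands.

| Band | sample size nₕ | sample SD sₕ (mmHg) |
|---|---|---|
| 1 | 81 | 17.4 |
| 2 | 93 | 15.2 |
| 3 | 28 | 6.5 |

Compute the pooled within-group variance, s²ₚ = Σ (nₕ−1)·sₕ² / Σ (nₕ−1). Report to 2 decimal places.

234.26

1: (81−1)·17.4² = 80·302.76 = 24220.8
2: (93−1)·15.2² = 92·231.04 = 21255.68
3: (28−1)·6.5² = 27·42.25 = 1140.75
Numerator = 46617.23; denominator = Σ(nₕ−1) = 199.
s²ₚ = 46617.23/199 = 234.2574... → 234.26.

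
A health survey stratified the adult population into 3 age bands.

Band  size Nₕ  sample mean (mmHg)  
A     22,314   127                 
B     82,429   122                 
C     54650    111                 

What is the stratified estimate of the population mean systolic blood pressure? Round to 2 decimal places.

N = 22314 + 82429 + 54650 = 159393.
The stratified mean weights each stratum mean by its population share Nₕ/N.
Σ Nₕx̄ₕ = 22314·127 + 82429·122 + 54650·111 = 2833878 + 10056338 + 6066150 = 18956366.
Divide by N: 18956366 / 159393 = 118.9285... → 118.93.

118.93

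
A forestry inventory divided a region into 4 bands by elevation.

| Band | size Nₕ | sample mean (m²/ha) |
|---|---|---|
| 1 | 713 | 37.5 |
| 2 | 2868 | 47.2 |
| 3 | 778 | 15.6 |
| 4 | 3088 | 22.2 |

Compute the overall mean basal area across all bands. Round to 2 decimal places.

x̄_st = (Σ Nₕx̄ₕ) / (Σ Nₕ) = (713·37.5 + 2868·47.2 + 778·15.6 + 3088·22.2) / 7447
= 242797.5 / 7447 = 32.6034... → 32.60.

32.60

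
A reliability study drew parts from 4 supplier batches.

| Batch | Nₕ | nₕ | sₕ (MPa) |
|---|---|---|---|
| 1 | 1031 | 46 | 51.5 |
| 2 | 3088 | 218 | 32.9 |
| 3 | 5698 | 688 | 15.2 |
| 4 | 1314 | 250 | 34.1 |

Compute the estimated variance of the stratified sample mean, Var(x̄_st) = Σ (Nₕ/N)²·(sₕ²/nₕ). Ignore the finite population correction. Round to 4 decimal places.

N = 11131. Term for each stratum: Wₕ²sₕ²/nₕ.
Var(x̄_st) = 0.4946586 + 0.3821391 + 0.0879985 + 0.0648173 = 1.0296136 → 1.0296.

1.0296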